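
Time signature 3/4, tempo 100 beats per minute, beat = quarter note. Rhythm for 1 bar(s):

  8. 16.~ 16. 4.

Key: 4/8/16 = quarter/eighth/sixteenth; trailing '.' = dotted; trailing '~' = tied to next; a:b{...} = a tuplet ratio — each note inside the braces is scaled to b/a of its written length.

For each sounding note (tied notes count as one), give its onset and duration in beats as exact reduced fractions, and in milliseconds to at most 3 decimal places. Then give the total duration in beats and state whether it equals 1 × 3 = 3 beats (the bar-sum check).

1) 0.0ms=0b +450.0ms=3/4b
2) 450.0ms=3/4b +450.0ms=3/4b
3) 900.0ms=3/2b +900.0ms=3/2b
Σ=3b of 3 (100bpm 3/4) — PASS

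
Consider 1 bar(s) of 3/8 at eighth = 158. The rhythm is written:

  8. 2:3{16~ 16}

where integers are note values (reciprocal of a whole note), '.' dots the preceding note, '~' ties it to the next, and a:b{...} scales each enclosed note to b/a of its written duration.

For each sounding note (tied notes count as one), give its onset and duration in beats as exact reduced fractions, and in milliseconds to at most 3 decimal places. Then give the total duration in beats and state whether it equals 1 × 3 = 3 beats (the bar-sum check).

1) 0.0ms=0b +569.62ms=3/2b
2) 569.62ms=3/2b +569.62ms=3/2b
Σ=3b of 3 (158bpm 3/8) — PASS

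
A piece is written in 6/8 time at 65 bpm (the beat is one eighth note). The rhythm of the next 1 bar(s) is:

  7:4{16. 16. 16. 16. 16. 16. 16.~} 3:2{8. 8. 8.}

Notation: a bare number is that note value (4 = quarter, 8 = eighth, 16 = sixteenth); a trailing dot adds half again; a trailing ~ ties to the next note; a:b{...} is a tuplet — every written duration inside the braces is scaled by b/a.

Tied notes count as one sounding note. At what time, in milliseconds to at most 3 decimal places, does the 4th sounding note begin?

note 4 onset = 9/7b = 1186.813ms

1. 0.0ms @ 0 + 395.604ms (3/7)
2. 395.604ms @ 3/7 + 395.604ms (3/7)
3. 791.209ms @ 6/7 + 395.604ms (3/7)
4. 1186.813ms @ 9/7 + 395.604ms (3/7)
5. 1582.418ms @ 12/7 + 395.604ms (3/7)
6. 1978.022ms @ 15/7 + 395.604ms (3/7)
7. 2373.626ms @ 18/7 + 1318.681ms (10/7)
8. 3692.308ms @ 4 + 923.077ms (1)
9. 4615.385ms @ 5 + 923.077ms (1)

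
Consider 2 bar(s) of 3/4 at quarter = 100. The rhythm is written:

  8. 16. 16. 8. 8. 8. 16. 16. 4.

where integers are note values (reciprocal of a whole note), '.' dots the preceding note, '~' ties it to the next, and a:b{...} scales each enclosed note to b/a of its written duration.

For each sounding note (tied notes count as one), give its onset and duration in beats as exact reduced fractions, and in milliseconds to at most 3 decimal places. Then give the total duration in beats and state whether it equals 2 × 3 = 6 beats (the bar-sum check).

1) 0.0ms=0b +450.0ms=3/4b
2) 450.0ms=3/4b +225.0ms=3/8b
3) 675.0ms=9/8b +225.0ms=3/8b
4) 900.0ms=3/2b +450.0ms=3/4b
5) 1350.0ms=9/4b +450.0ms=3/4b
6) 1800.0ms=3b +450.0ms=3/4b
7) 2250.0ms=15/4b +225.0ms=3/8b
8) 2475.0ms=33/8b +225.0ms=3/8b
9) 2700.0ms=9/2b +900.0ms=3/2b
Σ=6b of 6 (100bpm 3/4) — PASS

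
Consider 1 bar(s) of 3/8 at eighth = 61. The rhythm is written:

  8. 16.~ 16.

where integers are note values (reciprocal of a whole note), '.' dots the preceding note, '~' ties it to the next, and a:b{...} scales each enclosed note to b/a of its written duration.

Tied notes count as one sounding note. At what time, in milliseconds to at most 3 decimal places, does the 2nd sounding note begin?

1. 0.0ms @ 0 + 1475.41ms (3/2)
2. 1475.41ms @ 3/2 + 1475.41ms (3/2)

note 2 onset = 3/2b = 1475.41ms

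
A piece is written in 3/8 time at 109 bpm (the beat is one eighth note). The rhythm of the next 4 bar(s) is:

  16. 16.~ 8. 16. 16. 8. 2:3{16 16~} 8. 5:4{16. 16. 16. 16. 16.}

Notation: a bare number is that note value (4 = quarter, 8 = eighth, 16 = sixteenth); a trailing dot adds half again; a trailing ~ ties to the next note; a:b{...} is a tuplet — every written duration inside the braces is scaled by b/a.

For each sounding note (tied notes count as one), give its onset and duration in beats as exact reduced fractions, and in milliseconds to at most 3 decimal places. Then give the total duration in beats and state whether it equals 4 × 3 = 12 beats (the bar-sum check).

1) 0.0ms=0b +412.844ms=3/4b
2) 412.844ms=3/4b +1238.532ms=9/4b
3) 1651.376ms=3b +412.844ms=3/4b
4) 2064.22ms=15/4b +412.844ms=3/4b
5) 2477.064ms=9/2b +825.688ms=3/2b
6) 3302.752ms=6b +412.844ms=3/4b
7) 3715.596ms=27/4b +1238.532ms=9/4b
8) 4954.128ms=9b +330.275ms=3/5b
9) 5284.404ms=48/5b +330.275ms=3/5b
10) 5614.679ms=51/5b +330.275ms=3/5b
11) 5944.954ms=54/5b +330.275ms=3/5b
12) 6275.229ms=57/5b +330.275ms=3/5b
Σ=12b of 12 (109bpm 3/8) — PASS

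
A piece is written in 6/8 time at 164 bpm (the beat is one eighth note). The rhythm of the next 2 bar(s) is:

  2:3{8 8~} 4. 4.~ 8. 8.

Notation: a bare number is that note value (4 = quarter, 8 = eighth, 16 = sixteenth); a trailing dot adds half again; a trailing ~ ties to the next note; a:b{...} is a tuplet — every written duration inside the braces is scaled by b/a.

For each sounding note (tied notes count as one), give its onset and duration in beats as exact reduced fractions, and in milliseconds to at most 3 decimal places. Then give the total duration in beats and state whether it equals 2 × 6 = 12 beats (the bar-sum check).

1) 0.0ms=0b +548.78ms=3/2b
2) 548.78ms=3/2b +1646.341ms=9/2b
3) 2195.122ms=6b +1646.341ms=9/2b
4) 3841.463ms=21/2b +548.78ms=3/2b
Σ=12b of 12 (164bpm 6/8) — PASS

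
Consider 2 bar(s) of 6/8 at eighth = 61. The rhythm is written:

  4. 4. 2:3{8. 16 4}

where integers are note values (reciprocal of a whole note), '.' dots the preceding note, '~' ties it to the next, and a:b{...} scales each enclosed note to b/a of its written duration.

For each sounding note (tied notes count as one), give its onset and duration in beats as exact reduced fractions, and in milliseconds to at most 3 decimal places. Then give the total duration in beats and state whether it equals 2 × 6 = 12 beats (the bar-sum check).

1) 0.0ms=0b +2950.82ms=3b
2) 2950.82ms=3b +2950.82ms=3b
3) 5901.639ms=6b +2213.115ms=9/4b
4) 8114.754ms=33/4b +737.705ms=3/4b
5) 8852.459ms=9b +2950.82ms=3b
Σ=12b of 12 (61bpm 6/8) — PASS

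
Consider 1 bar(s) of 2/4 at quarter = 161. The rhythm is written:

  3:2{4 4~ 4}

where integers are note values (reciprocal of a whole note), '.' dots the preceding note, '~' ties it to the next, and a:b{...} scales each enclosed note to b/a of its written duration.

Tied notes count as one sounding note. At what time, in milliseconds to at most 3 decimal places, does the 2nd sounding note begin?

note 2 onset = 2/3b = 248.447ms

1. 0.0ms @ 0 + 248.447ms (2/3)
2. 248.447ms @ 2/3 + 496.894ms (4/3)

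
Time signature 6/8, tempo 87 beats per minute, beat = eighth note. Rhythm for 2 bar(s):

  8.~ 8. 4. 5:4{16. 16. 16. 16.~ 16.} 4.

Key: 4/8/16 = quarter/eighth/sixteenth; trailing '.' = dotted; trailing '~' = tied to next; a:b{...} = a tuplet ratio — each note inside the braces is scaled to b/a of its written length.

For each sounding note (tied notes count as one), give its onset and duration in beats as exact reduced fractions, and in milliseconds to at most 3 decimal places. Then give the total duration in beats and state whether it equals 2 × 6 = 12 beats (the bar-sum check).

1) 0.0ms=0b +2068.966ms=3b
2) 2068.966ms=3b +2068.966ms=3b
3) 4137.931ms=6b +413.793ms=3/5b
4) 4551.724ms=33/5b +413.793ms=3/5b
5) 4965.517ms=36/5b +413.793ms=3/5b
6) 5379.31ms=39/5b +827.586ms=6/5b
7) 6206.897ms=9b +2068.966ms=3b
Σ=12b of 12 (87bpm 6/8) — PASS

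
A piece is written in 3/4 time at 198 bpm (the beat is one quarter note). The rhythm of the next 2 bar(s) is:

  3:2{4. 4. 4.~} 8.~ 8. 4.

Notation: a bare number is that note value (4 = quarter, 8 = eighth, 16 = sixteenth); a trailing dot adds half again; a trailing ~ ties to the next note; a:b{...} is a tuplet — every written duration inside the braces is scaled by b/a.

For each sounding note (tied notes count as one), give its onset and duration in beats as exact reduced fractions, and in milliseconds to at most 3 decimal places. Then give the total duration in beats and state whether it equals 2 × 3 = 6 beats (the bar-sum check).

1) 0.0ms=0b +303.03ms=1b
2) 303.03ms=1b +303.03ms=1b
3) 606.061ms=2b +757.576ms=5/2b
4) 1363.636ms=9/2b +454.545ms=3/2b
Σ=6b of 6 (198bpm 3/4) — PASS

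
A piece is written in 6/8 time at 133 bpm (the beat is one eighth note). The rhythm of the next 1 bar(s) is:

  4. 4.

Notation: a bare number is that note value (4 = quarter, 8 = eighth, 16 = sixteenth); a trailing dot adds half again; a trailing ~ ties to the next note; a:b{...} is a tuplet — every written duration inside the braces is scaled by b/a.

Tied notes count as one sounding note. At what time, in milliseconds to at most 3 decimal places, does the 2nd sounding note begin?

1. 0.0ms @ 0 + 1353.383ms (3)
2. 1353.383ms @ 3 + 1353.383ms (3)

note 2 onset = 3b = 1353.383ms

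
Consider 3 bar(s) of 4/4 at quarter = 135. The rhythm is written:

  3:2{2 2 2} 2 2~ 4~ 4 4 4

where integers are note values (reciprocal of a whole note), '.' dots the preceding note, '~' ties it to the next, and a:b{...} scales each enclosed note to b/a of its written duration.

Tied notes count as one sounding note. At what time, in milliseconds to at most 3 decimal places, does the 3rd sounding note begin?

note 3 onset = 8/3b = 1185.185ms

1. 0.0ms @ 0 + 592.593ms (4/3)
2. 592.593ms @ 4/3 + 592.593ms (4/3)
3. 1185.185ms @ 8/3 + 592.593ms (4/3)
4. 1777.778ms @ 4 + 888.889ms (2)
5. 2666.667ms @ 6 + 1777.778ms (4)
6. 4444.444ms @ 10 + 444.444ms (1)
7. 4888.889ms @ 11 + 444.444ms (1)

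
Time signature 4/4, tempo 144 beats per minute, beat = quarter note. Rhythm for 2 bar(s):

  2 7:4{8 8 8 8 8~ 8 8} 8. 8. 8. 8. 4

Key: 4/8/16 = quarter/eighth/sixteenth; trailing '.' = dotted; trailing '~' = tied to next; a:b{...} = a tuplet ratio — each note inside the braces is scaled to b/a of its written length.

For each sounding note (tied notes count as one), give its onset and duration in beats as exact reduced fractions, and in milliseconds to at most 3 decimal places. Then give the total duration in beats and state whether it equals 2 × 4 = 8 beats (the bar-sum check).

1) 0.0ms=0b +833.333ms=2b
2) 833.333ms=2b +119.048ms=2/7b
3) 952.381ms=16/7b +119.048ms=2/7b
4) 1071.429ms=18/7b +119.048ms=2/7b
5) 1190.476ms=20/7b +119.048ms=2/7b
6) 1309.524ms=22/7b +238.095ms=4/7b
7) 1547.619ms=26/7b +119.048ms=2/7b
8) 1666.667ms=4b +312.5ms=3/4b
9) 1979.167ms=19/4b +312.5ms=3/4b
10) 2291.667ms=11/2b +312.5ms=3/4b
11) 2604.167ms=25/4b +312.5ms=3/4b
12) 2916.667ms=7b +416.667ms=1b
Σ=8b of 8 (144bpm 4/4) — PASS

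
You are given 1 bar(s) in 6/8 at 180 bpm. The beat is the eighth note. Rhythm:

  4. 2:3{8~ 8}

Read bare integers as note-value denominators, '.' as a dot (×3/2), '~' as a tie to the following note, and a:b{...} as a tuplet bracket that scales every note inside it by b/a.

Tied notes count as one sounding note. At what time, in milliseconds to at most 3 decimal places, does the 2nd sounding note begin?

1. 0.0ms @ 0 + 1000.0ms (3)
2. 1000.0ms @ 3 + 1000.0ms (3)

note 2 onset = 3b = 1000.0ms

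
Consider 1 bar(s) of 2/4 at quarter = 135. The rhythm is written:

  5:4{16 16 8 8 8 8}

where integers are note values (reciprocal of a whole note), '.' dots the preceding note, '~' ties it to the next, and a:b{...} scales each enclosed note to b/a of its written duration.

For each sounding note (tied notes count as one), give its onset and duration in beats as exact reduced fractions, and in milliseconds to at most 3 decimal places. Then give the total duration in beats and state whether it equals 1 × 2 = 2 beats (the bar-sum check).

1) 0.0ms=0b +88.889ms=1/5b
2) 88.889ms=1/5b +88.889ms=1/5b
3) 177.778ms=2/5b +177.778ms=2/5b
4) 355.556ms=4/5b +177.778ms=2/5b
5) 533.333ms=6/5b +177.778ms=2/5b
6) 711.111ms=8/5b +177.778ms=2/5b
Σ=2b of 2 (135bpm 2/4) — PASS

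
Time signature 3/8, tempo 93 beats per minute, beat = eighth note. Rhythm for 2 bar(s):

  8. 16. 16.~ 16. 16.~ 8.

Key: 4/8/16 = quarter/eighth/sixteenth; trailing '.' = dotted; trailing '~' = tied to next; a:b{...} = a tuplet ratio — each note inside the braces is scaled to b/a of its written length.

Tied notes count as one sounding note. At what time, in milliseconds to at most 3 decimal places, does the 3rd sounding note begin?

1. 0.0ms @ 0 + 967.742ms (3/2)
2. 967.742ms @ 3/2 + 483.871ms (3/4)
3. 1451.613ms @ 9/4 + 967.742ms (3/2)
4. 2419.355ms @ 15/4 + 1451.613ms (9/4)

note 3 onset = 9/4b = 1451.613ms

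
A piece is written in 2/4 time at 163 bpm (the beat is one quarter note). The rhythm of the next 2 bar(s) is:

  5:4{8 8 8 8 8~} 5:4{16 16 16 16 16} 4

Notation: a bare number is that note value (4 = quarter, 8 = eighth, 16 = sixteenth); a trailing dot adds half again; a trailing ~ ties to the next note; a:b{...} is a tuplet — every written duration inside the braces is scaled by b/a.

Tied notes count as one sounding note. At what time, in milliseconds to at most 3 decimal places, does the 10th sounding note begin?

note 10 onset = 3b = 1104.294ms

1. 0.0ms @ 0 + 147.239ms (2/5)
2. 147.239ms @ 2/5 + 147.239ms (2/5)
3. 294.479ms @ 4/5 + 147.239ms (2/5)
4. 441.718ms @ 6/5 + 147.239ms (2/5)
5. 588.957ms @ 8/5 + 220.859ms (3/5)
6. 809.816ms @ 11/5 + 73.62ms (1/5)
7. 883.436ms @ 12/5 + 73.62ms (1/5)
8. 957.055ms @ 13/5 + 73.62ms (1/5)
9. 1030.675ms @ 14/5 + 73.62ms (1/5)
10. 1104.294ms @ 3 + 368.098ms (1)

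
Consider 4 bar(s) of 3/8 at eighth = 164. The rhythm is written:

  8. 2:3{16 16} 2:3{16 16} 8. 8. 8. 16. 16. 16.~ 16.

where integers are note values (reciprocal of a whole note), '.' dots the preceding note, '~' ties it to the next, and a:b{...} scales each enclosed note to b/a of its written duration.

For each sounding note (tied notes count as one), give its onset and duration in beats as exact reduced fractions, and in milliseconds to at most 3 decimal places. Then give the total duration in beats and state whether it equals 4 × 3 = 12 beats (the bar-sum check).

1) 0.0ms=0b +548.78ms=3/2b
2) 548.78ms=3/2b +274.39ms=3/4b
3) 823.171ms=9/4b +274.39ms=3/4b
4) 1097.561ms=3b +274.39ms=3/4b
5) 1371.951ms=15/4b +274.39ms=3/4b
6) 1646.341ms=9/2b +548.78ms=3/2b
7) 2195.122ms=6b +548.78ms=3/2b
8) 2743.902ms=15/2b +548.78ms=3/2b
9) 3292.683ms=9b +274.39ms=3/4b
10) 3567.073ms=39/4b +274.39ms=3/4b
11) 3841.463ms=21/2b +548.78ms=3/2b
Σ=12b of 12 (164bpm 3/8) — PASS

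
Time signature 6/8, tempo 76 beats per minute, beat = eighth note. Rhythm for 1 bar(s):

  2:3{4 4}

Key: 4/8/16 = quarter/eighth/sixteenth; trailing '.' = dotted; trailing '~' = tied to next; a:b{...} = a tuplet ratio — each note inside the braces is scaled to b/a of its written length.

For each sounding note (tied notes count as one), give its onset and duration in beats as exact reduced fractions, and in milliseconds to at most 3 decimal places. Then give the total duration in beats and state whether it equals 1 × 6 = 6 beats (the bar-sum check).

1) 0.0ms=0b +2368.421ms=3b
2) 2368.421ms=3b +2368.421ms=3b
Σ=6b of 6 (76bpm 6/8) — PASS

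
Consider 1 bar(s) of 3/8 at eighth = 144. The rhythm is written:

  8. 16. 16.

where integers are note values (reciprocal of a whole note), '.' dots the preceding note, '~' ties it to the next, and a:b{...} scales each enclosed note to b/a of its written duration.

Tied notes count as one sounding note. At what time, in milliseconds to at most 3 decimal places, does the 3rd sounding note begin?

1. 0.0ms @ 0 + 625.0ms (3/2)
2. 625.0ms @ 3/2 + 312.5ms (3/4)
3. 937.5ms @ 9/4 + 312.5ms (3/4)

note 3 onset = 9/4b = 937.5ms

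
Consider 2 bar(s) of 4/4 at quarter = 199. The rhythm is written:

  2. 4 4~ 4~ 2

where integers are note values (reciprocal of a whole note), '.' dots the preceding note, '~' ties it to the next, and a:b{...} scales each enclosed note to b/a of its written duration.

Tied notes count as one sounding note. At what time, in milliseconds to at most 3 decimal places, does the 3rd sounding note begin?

1. 0.0ms @ 0 + 904.523ms (3)
2. 904.523ms @ 3 + 301.508ms (1)
3. 1206.03ms @ 4 + 1206.03ms (4)

note 3 onset = 4b = 1206.03ms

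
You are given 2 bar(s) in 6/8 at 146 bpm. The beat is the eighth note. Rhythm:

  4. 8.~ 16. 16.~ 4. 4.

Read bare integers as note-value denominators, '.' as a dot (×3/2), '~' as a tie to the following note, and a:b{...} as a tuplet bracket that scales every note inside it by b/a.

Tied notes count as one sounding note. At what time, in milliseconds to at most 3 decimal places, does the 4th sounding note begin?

note 4 onset = 9b = 3698.63ms

1. 0.0ms @ 0 + 1232.877ms (3)
2. 1232.877ms @ 3 + 924.658ms (9/4)
3. 2157.534ms @ 21/4 + 1541.096ms (15/4)
4. 3698.63ms @ 9 + 1232.877ms (3)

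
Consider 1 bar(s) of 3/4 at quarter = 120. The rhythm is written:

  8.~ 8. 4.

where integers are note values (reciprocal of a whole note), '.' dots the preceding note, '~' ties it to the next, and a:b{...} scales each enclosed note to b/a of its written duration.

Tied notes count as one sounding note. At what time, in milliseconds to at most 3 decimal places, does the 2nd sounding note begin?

1. 0.0ms @ 0 + 750.0ms (3/2)
2. 750.0ms @ 3/2 + 750.0ms (3/2)

note 2 onset = 3/2b = 750.0ms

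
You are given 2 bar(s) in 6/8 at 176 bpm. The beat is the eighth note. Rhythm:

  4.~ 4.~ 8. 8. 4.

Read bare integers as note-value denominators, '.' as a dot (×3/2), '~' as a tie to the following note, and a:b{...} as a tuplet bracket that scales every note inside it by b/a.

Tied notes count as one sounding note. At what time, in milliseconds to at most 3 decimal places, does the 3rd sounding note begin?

note 3 onset = 9b = 3068.182ms

1. 0.0ms @ 0 + 2556.818ms (15/2)
2. 2556.818ms @ 15/2 + 511.364ms (3/2)
3. 3068.182ms @ 9 + 1022.727ms (3)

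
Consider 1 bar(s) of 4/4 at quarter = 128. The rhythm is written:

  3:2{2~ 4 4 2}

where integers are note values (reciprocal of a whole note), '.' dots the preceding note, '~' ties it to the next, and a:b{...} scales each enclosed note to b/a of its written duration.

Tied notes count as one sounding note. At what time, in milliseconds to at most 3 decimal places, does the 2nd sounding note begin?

1. 0.0ms @ 0 + 937.5ms (2)
2. 937.5ms @ 2 + 312.5ms (2/3)
3. 1250.0ms @ 8/3 + 625.0ms (4/3)

note 2 onset = 2b = 937.5ms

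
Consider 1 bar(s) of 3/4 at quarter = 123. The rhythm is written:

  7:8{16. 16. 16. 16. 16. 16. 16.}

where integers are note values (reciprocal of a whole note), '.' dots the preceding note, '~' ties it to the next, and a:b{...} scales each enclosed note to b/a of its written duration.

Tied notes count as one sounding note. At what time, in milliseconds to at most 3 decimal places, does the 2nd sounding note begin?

1. 0.0ms @ 0 + 209.059ms (3/7)
2. 209.059ms @ 3/7 + 209.059ms (3/7)
3. 418.118ms @ 6/7 + 209.059ms (3/7)
4. 627.178ms @ 9/7 + 209.059ms (3/7)
5. 836.237ms @ 12/7 + 209.059ms (3/7)
6. 1045.296ms @ 15/7 + 209.059ms (3/7)
7. 1254.355ms @ 18/7 + 209.059ms (3/7)

note 2 onset = 3/7b = 209.059ms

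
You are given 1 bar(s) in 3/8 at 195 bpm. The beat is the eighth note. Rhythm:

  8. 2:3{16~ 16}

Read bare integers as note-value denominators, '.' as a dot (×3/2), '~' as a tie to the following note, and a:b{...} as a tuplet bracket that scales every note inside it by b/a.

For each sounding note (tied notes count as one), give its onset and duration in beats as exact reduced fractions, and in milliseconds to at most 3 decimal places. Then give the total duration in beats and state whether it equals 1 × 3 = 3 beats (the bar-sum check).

1) 0.0ms=0b +461.538ms=3/2b
2) 461.538ms=3/2b +461.538ms=3/2b
Σ=3b of 3 (195bpm 3/8) — PASS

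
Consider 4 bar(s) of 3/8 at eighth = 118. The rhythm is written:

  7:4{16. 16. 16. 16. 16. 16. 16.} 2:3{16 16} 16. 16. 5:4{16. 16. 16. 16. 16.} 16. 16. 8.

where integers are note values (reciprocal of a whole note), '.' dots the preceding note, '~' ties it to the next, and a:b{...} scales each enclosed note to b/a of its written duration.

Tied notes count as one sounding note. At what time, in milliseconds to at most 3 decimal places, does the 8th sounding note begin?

1. 0.0ms @ 0 + 217.918ms (3/7)
2. 217.918ms @ 3/7 + 217.918ms (3/7)
3. 435.835ms @ 6/7 + 217.918ms (3/7)
4. 653.753ms @ 9/7 + 217.918ms (3/7)
5. 871.671ms @ 12/7 + 217.918ms (3/7)
6. 1089.588ms @ 15/7 + 217.918ms (3/7)
7. 1307.506ms @ 18/7 + 217.918ms (3/7)
8. 1525.424ms @ 3 + 381.356ms (3/4)
9. 1906.78ms @ 15/4 + 381.356ms (3/4)
10. 2288.136ms @ 9/2 + 381.356ms (3/4)
11. 2669.492ms @ 21/4 + 381.356ms (3/4)
12. 3050.847ms @ 6 + 305.085ms (3/5)
13. 3355.932ms @ 33/5 + 305.085ms (3/5)
14. 3661.017ms @ 36/5 + 305.085ms (3/5)
15. 3966.102ms @ 39/5 + 305.085ms (3/5)
16. 4271.186ms @ 42/5 + 305.085ms (3/5)
17. 4576.271ms @ 9 + 381.356ms (3/4)
18. 4957.627ms @ 39/4 + 381.356ms (3/4)
19. 5338.983ms @ 21/2 + 762.712ms (3/2)

note 8 onset = 3b = 1525.424ms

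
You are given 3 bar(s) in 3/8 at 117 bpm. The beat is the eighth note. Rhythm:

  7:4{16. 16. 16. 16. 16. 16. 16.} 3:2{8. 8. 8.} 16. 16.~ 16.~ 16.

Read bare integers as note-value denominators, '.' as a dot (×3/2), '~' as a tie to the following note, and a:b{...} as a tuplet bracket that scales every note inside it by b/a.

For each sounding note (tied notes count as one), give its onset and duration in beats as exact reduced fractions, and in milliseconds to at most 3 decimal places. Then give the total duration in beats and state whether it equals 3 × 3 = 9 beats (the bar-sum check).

1) 0.0ms=0b +219.78ms=3/7b
2) 219.78ms=3/7b +219.78ms=3/7b
3) 439.56ms=6/7b +219.78ms=3/7b
4) 659.341ms=9/7b +219.78ms=3/7b
5) 879.121ms=12/7b +219.78ms=3/7b
6) 1098.901ms=15/7b +219.78ms=3/7b
7) 1318.681ms=18/7b +219.78ms=3/7b
8) 1538.462ms=3b +512.821ms=1b
9) 2051.282ms=4b +512.821ms=1b
10) 2564.103ms=5b +512.821ms=1b
11) 3076.923ms=6b +384.615ms=3/4b
12) 3461.538ms=27/4b +1153.846ms=9/4b
Σ=9b of 9 (117bpm 3/8) — PASS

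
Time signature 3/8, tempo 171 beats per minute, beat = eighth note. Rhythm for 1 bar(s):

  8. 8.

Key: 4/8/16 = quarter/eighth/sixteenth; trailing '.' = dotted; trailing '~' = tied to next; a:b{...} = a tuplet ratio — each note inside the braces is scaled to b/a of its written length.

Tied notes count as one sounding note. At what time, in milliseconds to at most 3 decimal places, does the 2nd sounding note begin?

note 2 onset = 3/2b = 526.316ms

1. 0.0ms @ 0 + 526.316ms (3/2)
2. 526.316ms @ 3/2 + 526.316ms (3/2)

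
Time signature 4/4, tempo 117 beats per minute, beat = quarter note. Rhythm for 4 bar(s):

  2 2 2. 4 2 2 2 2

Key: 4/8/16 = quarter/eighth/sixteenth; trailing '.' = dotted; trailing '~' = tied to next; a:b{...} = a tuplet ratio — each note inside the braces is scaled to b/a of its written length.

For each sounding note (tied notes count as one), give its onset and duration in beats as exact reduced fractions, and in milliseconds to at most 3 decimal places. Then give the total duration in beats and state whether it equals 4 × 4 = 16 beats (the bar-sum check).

1) 0.0ms=0b +1025.641ms=2b
2) 1025.641ms=2b +1025.641ms=2b
3) 2051.282ms=4b +1538.462ms=3b
4) 3589.744ms=7b +512.821ms=1b
5) 4102.564ms=8b +1025.641ms=2b
6) 5128.205ms=10b +1025.641ms=2b
7) 6153.846ms=12b +1025.641ms=2b
8) 7179.487ms=14b +1025.641ms=2b
Σ=16b of 16 (117bpm 4/4) — PASS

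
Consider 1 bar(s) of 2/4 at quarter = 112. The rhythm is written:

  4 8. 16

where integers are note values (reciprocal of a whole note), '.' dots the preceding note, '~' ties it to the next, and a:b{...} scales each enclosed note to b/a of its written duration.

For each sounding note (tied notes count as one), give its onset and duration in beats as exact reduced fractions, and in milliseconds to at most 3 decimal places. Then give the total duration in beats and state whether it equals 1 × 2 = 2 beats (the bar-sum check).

1) 0.0ms=0b +535.714ms=1b
2) 535.714ms=1b +401.786ms=3/4b
3) 937.5ms=7/4b +133.929ms=1/4b
Σ=2b of 2 (112bpm 2/4) — PASS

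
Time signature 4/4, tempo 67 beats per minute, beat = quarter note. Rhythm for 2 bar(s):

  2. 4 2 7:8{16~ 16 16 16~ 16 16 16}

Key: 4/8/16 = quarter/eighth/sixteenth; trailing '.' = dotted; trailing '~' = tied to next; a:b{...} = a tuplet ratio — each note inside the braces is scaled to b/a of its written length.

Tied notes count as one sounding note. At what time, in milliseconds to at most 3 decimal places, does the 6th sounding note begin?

note 6 onset = 48/7b = 6140.725ms

1. 0.0ms @ 0 + 2686.567ms (3)
2. 2686.567ms @ 3 + 895.522ms (1)
3. 3582.09ms @ 4 + 1791.045ms (2)
4. 5373.134ms @ 6 + 511.727ms (4/7)
5. 5884.861ms @ 46/7 + 255.864ms (2/7)
6. 6140.725ms @ 48/7 + 511.727ms (4/7)
7. 6652.452ms @ 52/7 + 255.864ms (2/7)
8. 6908.316ms @ 54/7 + 255.864ms (2/7)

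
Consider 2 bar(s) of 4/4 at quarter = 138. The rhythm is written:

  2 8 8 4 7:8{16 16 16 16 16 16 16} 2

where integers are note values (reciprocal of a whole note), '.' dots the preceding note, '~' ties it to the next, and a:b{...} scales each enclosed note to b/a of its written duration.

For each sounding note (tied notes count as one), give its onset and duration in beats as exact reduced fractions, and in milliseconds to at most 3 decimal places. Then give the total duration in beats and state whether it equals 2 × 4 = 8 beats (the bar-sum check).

1) 0.0ms=0b +869.565ms=2b
2) 869.565ms=2b +217.391ms=1/2b
3) 1086.957ms=5/2b +217.391ms=1/2b
4) 1304.348ms=3b +434.783ms=1b
5) 1739.13ms=4b +124.224ms=2/7b
6) 1863.354ms=30/7b +124.224ms=2/7b
7) 1987.578ms=32/7b +124.224ms=2/7b
8) 2111.801ms=34/7b +124.224ms=2/7b
9) 2236.025ms=36/7b +124.224ms=2/7b
10) 2360.248ms=38/7b +124.224ms=2/7b
11) 2484.472ms=40/7b +124.224ms=2/7b
12) 2608.696ms=6b +869.565ms=2b
Σ=8b of 8 (138bpm 4/4) — PASS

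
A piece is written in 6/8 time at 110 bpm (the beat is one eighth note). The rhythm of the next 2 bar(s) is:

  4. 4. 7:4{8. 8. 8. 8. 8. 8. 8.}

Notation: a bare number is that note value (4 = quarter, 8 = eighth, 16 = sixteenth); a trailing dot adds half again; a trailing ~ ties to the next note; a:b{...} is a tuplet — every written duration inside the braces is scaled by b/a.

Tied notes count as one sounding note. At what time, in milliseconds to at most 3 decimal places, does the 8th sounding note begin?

1. 0.0ms @ 0 + 1636.364ms (3)
2. 1636.364ms @ 3 + 1636.364ms (3)
3. 3272.727ms @ 6 + 467.532ms (6/7)
4. 3740.26ms @ 48/7 + 467.532ms (6/7)
5. 4207.792ms @ 54/7 + 467.532ms (6/7)
6. 4675.325ms @ 60/7 + 467.532ms (6/7)
7. 5142.857ms @ 66/7 + 467.532ms (6/7)
8. 5610.39ms @ 72/7 + 467.532ms (6/7)
9. 6077.922ms @ 78/7 + 467.532ms (6/7)

note 8 onset = 72/7b = 5610.39ms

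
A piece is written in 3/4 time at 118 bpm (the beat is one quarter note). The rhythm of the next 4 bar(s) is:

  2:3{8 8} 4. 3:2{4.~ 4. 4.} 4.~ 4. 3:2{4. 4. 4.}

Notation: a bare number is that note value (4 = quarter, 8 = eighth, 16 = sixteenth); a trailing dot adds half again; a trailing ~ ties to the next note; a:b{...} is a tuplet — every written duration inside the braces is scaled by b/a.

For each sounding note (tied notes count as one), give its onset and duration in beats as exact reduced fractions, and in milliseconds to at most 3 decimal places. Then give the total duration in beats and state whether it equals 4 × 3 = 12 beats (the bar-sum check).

1) 0.0ms=0b +381.356ms=3/4b
2) 381.356ms=3/4b +381.356ms=3/4b
3) 762.712ms=3/2b +762.712ms=3/2b
4) 1525.424ms=3b +1016.949ms=2b
5) 2542.373ms=5b +508.475ms=1b
6) 3050.847ms=6b +1525.424ms=3b
7) 4576.271ms=9b +508.475ms=1b
8) 5084.746ms=10b +508.475ms=1b
9) 5593.22ms=11b +508.475ms=1b
Σ=12b of 12 (118bpm 3/4) — PASS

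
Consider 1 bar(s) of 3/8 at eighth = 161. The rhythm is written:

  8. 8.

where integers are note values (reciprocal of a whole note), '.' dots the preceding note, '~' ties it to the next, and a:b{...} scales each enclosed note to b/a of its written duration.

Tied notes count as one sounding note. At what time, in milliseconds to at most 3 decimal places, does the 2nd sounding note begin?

1. 0.0ms @ 0 + 559.006ms (3/2)
2. 559.006ms @ 3/2 + 559.006ms (3/2)

note 2 onset = 3/2b = 559.006ms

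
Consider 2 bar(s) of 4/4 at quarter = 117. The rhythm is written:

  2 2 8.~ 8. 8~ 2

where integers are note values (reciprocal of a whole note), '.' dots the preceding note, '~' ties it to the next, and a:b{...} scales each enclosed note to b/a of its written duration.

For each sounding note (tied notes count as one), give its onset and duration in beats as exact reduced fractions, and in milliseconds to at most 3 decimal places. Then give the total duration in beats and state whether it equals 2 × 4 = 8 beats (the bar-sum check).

1) 0.0ms=0b +1025.641ms=2b
2) 1025.641ms=2b +1025.641ms=2b
3) 2051.282ms=4b +769.231ms=3/2b
4) 2820.513ms=11/2b +1282.051ms=5/2b
Σ=8b of 8 (117bpm 4/4) — PASS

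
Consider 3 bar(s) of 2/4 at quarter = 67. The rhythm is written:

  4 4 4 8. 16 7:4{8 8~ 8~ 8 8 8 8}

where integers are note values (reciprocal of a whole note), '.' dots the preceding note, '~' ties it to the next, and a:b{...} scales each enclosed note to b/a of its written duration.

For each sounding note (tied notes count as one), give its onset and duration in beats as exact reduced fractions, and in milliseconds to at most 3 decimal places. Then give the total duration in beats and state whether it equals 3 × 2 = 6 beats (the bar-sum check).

1) 0.0ms=0b +895.522ms=1b
2) 895.522ms=1b +895.522ms=1b
3) 1791.045ms=2b +895.522ms=1b
4) 2686.567ms=3b +671.642ms=3/4b
5) 3358.209ms=15/4b +223.881ms=1/4b
6) 3582.09ms=4b +255.864ms=2/7b
7) 3837.953ms=30/7b +767.591ms=6/7b
8) 4605.544ms=36/7b +255.864ms=2/7b
9) 4861.407ms=38/7b +255.864ms=2/7b
10) 5117.271ms=40/7b +255.864ms=2/7b
Σ=6b of 6 (67bpm 2/4) — PASS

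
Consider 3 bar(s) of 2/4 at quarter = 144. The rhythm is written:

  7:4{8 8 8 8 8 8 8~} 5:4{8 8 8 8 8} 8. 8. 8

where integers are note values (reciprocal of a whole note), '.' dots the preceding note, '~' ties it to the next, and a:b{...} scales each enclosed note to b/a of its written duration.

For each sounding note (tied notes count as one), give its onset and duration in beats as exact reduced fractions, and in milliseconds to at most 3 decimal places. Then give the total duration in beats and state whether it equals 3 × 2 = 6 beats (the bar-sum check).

1) 0.0ms=0b +119.048ms=2/7b
2) 119.048ms=2/7b +119.048ms=2/7b
3) 238.095ms=4/7b +119.048ms=2/7b
4) 357.143ms=6/7b +119.048ms=2/7b
5) 476.19ms=8/7b +119.048ms=2/7b
6) 595.238ms=10/7b +119.048ms=2/7b
7) 714.286ms=12/7b +285.714ms=24/35b
8) 1000.0ms=12/5b +166.667ms=2/5b
9) 1166.667ms=14/5b +166.667ms=2/5b
10) 1333.333ms=16/5b +166.667ms=2/5b
11) 1500.0ms=18/5b +166.667ms=2/5b
12) 1666.667ms=4b +312.5ms=3/4b
13) 1979.167ms=19/4b +312.5ms=3/4b
14) 2291.667ms=11/2b +208.333ms=1/2b
Σ=6b of 6 (144bpm 2/4) — PASS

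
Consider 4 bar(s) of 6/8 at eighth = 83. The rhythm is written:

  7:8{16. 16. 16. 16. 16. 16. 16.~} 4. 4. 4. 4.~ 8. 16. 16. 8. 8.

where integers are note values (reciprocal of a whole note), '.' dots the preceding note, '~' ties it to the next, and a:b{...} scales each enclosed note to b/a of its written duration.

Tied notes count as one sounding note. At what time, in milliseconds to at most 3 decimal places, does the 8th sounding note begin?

1. 0.0ms @ 0 + 619.621ms (6/7)
2. 619.621ms @ 6/7 + 619.621ms (6/7)
3. 1239.243ms @ 12/7 + 619.621ms (6/7)
4. 1858.864ms @ 18/7 + 619.621ms (6/7)
5. 2478.485ms @ 24/7 + 619.621ms (6/7)
6. 3098.107ms @ 30/7 + 619.621ms (6/7)
7. 3717.728ms @ 36/7 + 2788.296ms (27/7)
8. 6506.024ms @ 9 + 2168.675ms (3)
9. 8674.699ms @ 12 + 2168.675ms (3)
10. 10843.373ms @ 15 + 3253.012ms (9/2)
11. 14096.386ms @ 39/2 + 542.169ms (3/4)
12. 14638.554ms @ 81/4 + 542.169ms (3/4)
13. 15180.723ms @ 21 + 1084.337ms (3/2)
14. 16265.06ms @ 45/2 + 1084.337ms (3/2)

note 8 onset = 9b = 6506.024ms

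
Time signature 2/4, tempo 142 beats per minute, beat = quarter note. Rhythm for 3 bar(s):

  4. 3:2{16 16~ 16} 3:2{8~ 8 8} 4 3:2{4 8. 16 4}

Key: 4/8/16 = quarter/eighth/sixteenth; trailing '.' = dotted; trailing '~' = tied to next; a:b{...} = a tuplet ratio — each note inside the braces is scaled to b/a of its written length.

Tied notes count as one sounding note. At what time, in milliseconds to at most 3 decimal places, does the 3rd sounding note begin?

note 3 onset = 5/3b = 704.225ms

1. 0.0ms @ 0 + 633.803ms (3/2)
2. 633.803ms @ 3/2 + 70.423ms (1/6)
3. 704.225ms @ 5/3 + 140.845ms (1/3)
4. 845.07ms @ 2 + 281.69ms (2/3)
5. 1126.761ms @ 8/3 + 140.845ms (1/3)
6. 1267.606ms @ 3 + 422.535ms (1)
7. 1690.141ms @ 4 + 281.69ms (2/3)
8. 1971.831ms @ 14/3 + 211.268ms (1/2)
9. 2183.099ms @ 31/6 + 70.423ms (1/6)
10. 2253.521ms @ 16/3 + 281.69ms (2/3)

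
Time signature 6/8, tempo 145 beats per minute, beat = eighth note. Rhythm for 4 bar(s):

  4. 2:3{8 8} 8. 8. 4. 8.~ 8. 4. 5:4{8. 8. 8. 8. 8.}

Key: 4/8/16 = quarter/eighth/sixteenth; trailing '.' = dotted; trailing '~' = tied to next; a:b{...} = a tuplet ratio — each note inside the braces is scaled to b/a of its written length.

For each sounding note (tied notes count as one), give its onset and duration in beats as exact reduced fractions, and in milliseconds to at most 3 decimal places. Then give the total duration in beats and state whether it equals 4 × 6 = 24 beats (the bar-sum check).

1) 0.0ms=0b +1241.379ms=3b
2) 1241.379ms=3b +620.69ms=3/2b
3) 1862.069ms=9/2b +620.69ms=3/2b
4) 2482.759ms=6b +620.69ms=3/2b
5) 3103.448ms=15/2b +620.69ms=3/2b
6) 3724.138ms=9b +1241.379ms=3b
7) 4965.517ms=12b +1241.379ms=3b
8) 6206.897ms=15b +1241.379ms=3b
9) 7448.276ms=18b +496.552ms=6/5b
10) 7944.828ms=96/5b +496.552ms=6/5b
11) 8441.379ms=102/5b +496.552ms=6/5b
12) 8937.931ms=108/5b +496.552ms=6/5b
13) 9434.483ms=114/5b +496.552ms=6/5b
Σ=24b of 24 (145bpm 6/8) — PASS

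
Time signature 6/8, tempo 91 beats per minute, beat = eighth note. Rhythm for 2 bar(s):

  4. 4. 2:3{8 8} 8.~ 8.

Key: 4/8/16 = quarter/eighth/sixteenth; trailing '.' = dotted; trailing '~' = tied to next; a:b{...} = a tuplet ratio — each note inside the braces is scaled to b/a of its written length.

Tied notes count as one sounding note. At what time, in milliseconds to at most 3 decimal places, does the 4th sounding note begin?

1. 0.0ms @ 0 + 1978.022ms (3)
2. 1978.022ms @ 3 + 1978.022ms (3)
3. 3956.044ms @ 6 + 989.011ms (3/2)
4. 4945.055ms @ 15/2 + 989.011ms (3/2)
5. 5934.066ms @ 9 + 1978.022ms (3)

note 4 onset = 15/2b = 4945.055ms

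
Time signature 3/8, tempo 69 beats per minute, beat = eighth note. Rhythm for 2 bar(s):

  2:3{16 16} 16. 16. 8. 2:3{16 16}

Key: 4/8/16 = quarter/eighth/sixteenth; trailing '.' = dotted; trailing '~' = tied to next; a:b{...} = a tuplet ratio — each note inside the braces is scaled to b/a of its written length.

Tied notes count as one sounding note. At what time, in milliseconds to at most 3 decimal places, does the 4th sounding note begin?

note 4 onset = 9/4b = 1956.522ms

1. 0.0ms @ 0 + 652.174ms (3/4)
2. 652.174ms @ 3/4 + 652.174ms (3/4)
3. 1304.348ms @ 3/2 + 652.174ms (3/4)
4. 1956.522ms @ 9/4 + 652.174ms (3/4)
5. 2608.696ms @ 3 + 1304.348ms (3/2)
6. 3913.043ms @ 9/2 + 652.174ms (3/4)
7. 4565.217ms @ 21/4 + 652.174ms (3/4)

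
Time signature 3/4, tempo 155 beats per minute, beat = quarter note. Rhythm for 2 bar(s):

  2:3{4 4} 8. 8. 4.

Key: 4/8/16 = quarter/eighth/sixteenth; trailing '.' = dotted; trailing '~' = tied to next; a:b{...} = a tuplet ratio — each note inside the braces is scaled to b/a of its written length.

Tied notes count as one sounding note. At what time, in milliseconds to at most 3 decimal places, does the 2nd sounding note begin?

note 2 onset = 3/2b = 580.645ms

1. 0.0ms @ 0 + 580.645ms (3/2)
2. 580.645ms @ 3/2 + 580.645ms (3/2)
3. 1161.29ms @ 3 + 290.323ms (3/4)
4. 1451.613ms @ 15/4 + 290.323ms (3/4)
5. 1741.935ms @ 9/2 + 580.645ms (3/2)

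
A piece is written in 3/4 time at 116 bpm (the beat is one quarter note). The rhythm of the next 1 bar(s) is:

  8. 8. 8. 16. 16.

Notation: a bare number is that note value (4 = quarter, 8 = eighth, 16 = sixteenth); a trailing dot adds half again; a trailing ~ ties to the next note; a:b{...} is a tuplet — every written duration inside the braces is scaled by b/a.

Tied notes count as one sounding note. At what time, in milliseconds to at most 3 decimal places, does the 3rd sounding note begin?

note 3 onset = 3/2b = 775.862ms

1. 0.0ms @ 0 + 387.931ms (3/4)
2. 387.931ms @ 3/4 + 387.931ms (3/4)
3. 775.862ms @ 3/2 + 387.931ms (3/4)
4. 1163.793ms @ 9/4 + 193.966ms (3/8)
5. 1357.759ms @ 21/8 + 193.966ms (3/8)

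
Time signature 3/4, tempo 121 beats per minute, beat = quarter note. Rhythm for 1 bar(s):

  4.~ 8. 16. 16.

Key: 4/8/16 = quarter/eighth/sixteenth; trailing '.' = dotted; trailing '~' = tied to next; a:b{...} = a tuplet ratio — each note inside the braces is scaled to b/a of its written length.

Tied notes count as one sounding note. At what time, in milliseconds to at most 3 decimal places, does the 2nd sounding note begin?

note 2 onset = 9/4b = 1115.702ms

1. 0.0ms @ 0 + 1115.702ms (9/4)
2. 1115.702ms @ 9/4 + 185.95ms (3/8)
3. 1301.653ms @ 21/8 + 185.95ms (3/8)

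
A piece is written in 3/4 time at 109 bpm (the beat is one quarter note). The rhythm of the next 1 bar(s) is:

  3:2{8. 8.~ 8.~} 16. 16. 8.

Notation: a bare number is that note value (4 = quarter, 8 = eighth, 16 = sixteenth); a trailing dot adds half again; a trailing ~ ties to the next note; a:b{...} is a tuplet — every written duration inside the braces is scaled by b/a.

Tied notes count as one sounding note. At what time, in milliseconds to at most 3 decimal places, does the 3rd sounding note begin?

1. 0.0ms @ 0 + 275.229ms (1/2)
2. 275.229ms @ 1/2 + 756.881ms (11/8)
3. 1032.11ms @ 15/8 + 206.422ms (3/8)
4. 1238.532ms @ 9/4 + 412.844ms (3/4)

note 3 onset = 15/8b = 1032.11ms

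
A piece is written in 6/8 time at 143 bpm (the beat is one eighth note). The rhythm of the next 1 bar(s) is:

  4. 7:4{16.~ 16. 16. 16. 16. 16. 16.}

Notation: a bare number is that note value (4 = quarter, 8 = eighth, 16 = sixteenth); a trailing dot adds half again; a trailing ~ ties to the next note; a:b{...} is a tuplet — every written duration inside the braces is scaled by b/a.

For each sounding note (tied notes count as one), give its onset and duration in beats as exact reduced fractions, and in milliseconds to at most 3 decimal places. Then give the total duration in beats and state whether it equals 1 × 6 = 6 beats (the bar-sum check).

1) 0.0ms=0b +1258.741ms=3b
2) 1258.741ms=3b +359.64ms=6/7b
3) 1618.382ms=27/7b +179.82ms=3/7b
4) 1798.202ms=30/7b +179.82ms=3/7b
5) 1978.022ms=33/7b +179.82ms=3/7b
6) 2157.842ms=36/7b +179.82ms=3/7b
7) 2337.662ms=39/7b +179.82ms=3/7b
Σ=6b of 6 (143bpm 6/8) — PASS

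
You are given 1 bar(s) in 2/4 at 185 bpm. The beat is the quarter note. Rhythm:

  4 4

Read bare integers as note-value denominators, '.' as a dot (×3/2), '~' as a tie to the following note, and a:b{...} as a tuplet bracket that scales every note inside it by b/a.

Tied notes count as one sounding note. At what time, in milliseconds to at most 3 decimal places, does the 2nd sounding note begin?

1. 0.0ms @ 0 + 324.324ms (1)
2. 324.324ms @ 1 + 324.324ms (1)

note 2 onset = 1b = 324.324ms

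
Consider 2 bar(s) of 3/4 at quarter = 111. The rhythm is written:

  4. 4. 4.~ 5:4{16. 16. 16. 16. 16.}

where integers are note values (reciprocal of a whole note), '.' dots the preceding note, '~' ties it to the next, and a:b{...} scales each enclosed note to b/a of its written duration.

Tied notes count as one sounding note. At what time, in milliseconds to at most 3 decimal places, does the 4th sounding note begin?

note 4 onset = 24/5b = 2594.595ms

1. 0.0ms @ 0 + 810.811ms (3/2)
2. 810.811ms @ 3/2 + 810.811ms (3/2)
3. 1621.622ms @ 3 + 972.973ms (9/5)
4. 2594.595ms @ 24/5 + 162.162ms (3/10)
5. 2756.757ms @ 51/10 + 162.162ms (3/10)
6. 2918.919ms @ 27/5 + 162.162ms (3/10)
7. 3081.081ms @ 57/10 + 162.162ms (3/10)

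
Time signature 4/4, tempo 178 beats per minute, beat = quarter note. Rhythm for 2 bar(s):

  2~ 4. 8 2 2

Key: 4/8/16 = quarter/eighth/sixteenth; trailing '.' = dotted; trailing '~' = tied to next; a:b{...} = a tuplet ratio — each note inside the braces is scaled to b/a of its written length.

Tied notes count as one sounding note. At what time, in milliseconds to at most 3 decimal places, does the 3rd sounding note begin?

1. 0.0ms @ 0 + 1179.775ms (7/2)
2. 1179.775ms @ 7/2 + 168.539ms (1/2)
3. 1348.315ms @ 4 + 674.157ms (2)
4. 2022.472ms @ 6 + 674.157ms (2)

note 3 onset = 4b = 1348.315ms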